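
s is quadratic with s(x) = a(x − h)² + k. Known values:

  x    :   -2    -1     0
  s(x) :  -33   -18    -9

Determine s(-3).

-54

First differences 15, 9; second difference -6 = 2a, so a = -3.
Expanding, the x-coefficient is −2ah = 6h; matching it to the data gives h = 1, and then k = -6.
So s(x) = -3(x − 1)² − 6.
s(-3) = -3·(-4)² − 6 = -54.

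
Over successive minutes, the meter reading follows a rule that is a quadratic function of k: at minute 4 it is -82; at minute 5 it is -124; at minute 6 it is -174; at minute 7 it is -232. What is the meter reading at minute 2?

-22

Write the value at k as h(k).
Write h(k) = ak² + bk + c; the 4 given values yield a linear system in the 3 coefficients.
Solving, h(k) = -4k² - 6k + 6.
Then h(2) = -22.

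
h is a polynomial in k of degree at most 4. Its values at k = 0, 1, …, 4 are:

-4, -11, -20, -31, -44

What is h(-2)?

First differences: -7, -9, -11, -13. Second differences: -2, -2, -2.
Level-2 differences are constant, so h has degree 2.
Fitting a degree-2 polynomial gives h(k) = -k² - 6k - 4.
Then h(-2) = 4.

4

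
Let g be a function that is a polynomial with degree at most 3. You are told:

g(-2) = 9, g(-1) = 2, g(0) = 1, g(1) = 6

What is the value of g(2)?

First differences: -7, -1, 5. Second differences: 6, 6.
Level-2 differences are constant, so g has degree 2.
Extending the table by one column gives the next first difference 11, so g(2) = 6 + 11 = 17.

17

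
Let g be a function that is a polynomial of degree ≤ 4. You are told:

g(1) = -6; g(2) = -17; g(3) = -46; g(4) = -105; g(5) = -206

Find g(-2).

First differences: -11, -29, -59, -101. Second differences: -18, -30, -42. Third differences: -12, -12.
Level-3 differences are constant, so g has degree 3.
Fitting a degree-3 polynomial gives g(x) = -2x³ + 3x² - 6x - 1.
Then g(-2) = 39.

39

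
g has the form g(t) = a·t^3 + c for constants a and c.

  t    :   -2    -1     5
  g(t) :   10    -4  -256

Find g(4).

From g(-2) = 10 and g(-1) = -4: -8a + c = 10 and -1a + c = -4.
Subtracting: 7a = -14, so a = -2; then c = 10 − (-2)·(-8) = -6.
So g(t) = -2t³ − 6, and g(4) = -134.

-134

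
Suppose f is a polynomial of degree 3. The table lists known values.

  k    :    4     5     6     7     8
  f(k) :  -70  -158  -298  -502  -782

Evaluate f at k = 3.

-22

First differences: -88, -140, -204, -280. Second differences: -52, -64, -76. Third differences: -12, -12.
Level-3 differences are constant, so f has degree 3.
Fitting a degree-3 polynomial gives f(k) = -2k³ + 4k² - 2k + 2.
Then f(3) = -22.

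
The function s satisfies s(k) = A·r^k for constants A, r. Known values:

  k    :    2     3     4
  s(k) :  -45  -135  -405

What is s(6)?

Consecutive ratio: -135/(-45) = 3, and -405/(-135) = 3, so r = 3.
Then A·3^2 = -45 gives A = -5, and s(k) = -5·3^k.
s(6) = -5·3^6 = -3645.

-3645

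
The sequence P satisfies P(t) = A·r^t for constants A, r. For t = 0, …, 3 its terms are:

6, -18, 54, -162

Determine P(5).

Consecutive ratio: -18/6 = -3, and 54/(-18) = -3, so r = -3.
Then A·(-3)^0 = 6 gives A = 6, and P(t) = 6·(-3)^t.
P(5) = 6·(-3)^5 = -1458.

-1458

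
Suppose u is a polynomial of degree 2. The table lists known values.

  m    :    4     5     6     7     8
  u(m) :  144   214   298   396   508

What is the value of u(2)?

First differences: 70, 84, 98, 112. Second differences: 14, 14, 14.
Level-2 differences are constant, so u has degree 2.
Fitting a degree-2 polynomial gives u(m) = 7m² + 7m + 4.
Then u(2) = 46.

46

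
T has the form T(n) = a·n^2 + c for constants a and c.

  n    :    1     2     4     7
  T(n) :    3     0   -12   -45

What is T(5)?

-21

From T(1) = 3 and T(2) = 0: 1a + c = 3 and 4a + c = 0.
Subtracting: 3a = -3, so a = -1; then c = 3 − (-1)·1 = 4.
So T(n) = -1n² + 4, and T(5) = -21.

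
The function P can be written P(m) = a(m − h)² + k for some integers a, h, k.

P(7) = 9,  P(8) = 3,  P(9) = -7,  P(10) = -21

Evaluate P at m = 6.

First differences -6, -10, -14; second difference -4 = 2a, so a = -2.
Expanding, the m-coefficient is −2ah = 4h; matching it to the data gives h = 6, and then k = 11.
So P(m) = -2(m − 6)² + 11.
P(6) = -2·0² + 11 = 11.

11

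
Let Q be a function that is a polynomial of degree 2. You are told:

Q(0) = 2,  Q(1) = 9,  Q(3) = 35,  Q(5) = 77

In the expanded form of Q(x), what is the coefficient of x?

Write Q(x) = ax² + bx + c; the 4 given values yield a linear system in the 3 coefficients.
Solving, Q(x) = 2x² + 5x + 2.
The coefficient of x is 5.

5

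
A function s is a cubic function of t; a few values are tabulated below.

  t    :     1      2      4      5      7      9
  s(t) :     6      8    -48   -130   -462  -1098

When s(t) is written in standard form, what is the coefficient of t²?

Write s(t) = at³ + bt² + ct + d; the 6 given values yield a linear system in the 4 coefficients.
Solving, s(t) = -2t³ + 4t² + 4t.
The coefficient of t² is 4.

4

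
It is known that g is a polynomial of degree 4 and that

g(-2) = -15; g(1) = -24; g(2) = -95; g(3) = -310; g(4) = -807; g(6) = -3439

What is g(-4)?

-359

Write g(t) = at^4 + bt³ + ct² + dt + e; the 6 given values yield a linear system in the 5 coefficients.
Solving, g(t) = -2t^4 - 3t³ - 4t² - 8t - 7.
Then g(-4) = -359.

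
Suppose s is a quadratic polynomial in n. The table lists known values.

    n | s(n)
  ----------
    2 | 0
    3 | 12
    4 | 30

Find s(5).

54

Write s(n) = an² + bn + c; the 3 given values yield a linear system in the 3 coefficients.
Solving, s(n) = 3n² - 3n - 6.
Then s(5) = 54.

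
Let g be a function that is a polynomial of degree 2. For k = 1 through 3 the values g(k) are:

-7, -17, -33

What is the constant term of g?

Write g(k) = ak² + bk + c; the 3 given values yield a linear system in the 3 coefficients.
Solving, g(k) = -3k² - k - 3.
The constant term is g(0) = -3.

-3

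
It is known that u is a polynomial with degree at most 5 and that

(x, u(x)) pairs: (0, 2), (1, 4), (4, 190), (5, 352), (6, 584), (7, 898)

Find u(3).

Write u(x) = ax^5 + bx^4 + cx³ + dx² + ex + p; the 6 given values yield a linear system in the 6 coefficients.
Solving, the top 2 coefficients vanish, and u(x) = 2x³ + 5x² - 5x + 2.
Then u(3) = 86.

86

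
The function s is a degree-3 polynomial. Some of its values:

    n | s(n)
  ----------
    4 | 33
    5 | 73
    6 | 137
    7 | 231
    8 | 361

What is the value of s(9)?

533

First differences: 40, 64, 94, 130. Second differences: 24, 30, 36. Third differences: 6, 6.
Level-3 differences are constant, so s has degree 3.
Fitting a degree-3 polynomial gives s(n) = n³ - 3n² + 6n - 7.
Then s(9) = 533.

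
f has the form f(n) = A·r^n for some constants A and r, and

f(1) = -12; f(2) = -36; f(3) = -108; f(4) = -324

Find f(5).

-972

Consecutive ratio: -36/(-12) = 3, and -108/(-36) = 3, so r = 3.
Then A·3^1 = -12 gives A = -4, and f(n) = -4·3^n.
f(5) = -4·3^5 = -972.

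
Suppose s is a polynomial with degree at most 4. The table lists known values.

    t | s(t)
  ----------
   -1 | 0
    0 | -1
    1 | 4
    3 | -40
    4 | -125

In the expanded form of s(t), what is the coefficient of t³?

Write s(t) = at^4 + bt³ + ct² + dt + e; the 5 given values yield a linear system in the 5 coefficients.
Solving, the leading coefficient vanishes, and s(t) = -3t³ + 3t² + 5t - 1.
The coefficient of t³ is -3.

-3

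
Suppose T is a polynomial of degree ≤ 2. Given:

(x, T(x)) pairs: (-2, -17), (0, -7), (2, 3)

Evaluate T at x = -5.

-32

Write T(x) = ax² + bx + c; the 3 given values yield a linear system in the 3 coefficients.
Solving, the leading coefficient vanishes, and T(x) = 5x - 7.
Then T(-5) = -32.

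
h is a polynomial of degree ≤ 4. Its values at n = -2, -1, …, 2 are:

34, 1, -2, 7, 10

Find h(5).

First differences: -33, -3, 9, 3. Second differences: 30, 12, -6. Third differences: -18, -18.
Level-3 differences are constant, so h has degree 3.
Fitting a degree-3 polynomial gives h(n) = -3n³ + 6n² + 6n - 2.
Then h(5) = -197.

-197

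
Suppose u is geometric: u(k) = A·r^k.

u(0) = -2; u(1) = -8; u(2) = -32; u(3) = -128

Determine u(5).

-2048

Consecutive ratio: -8/(-2) = 4, and -32/(-8) = 4, so r = 4.
Then A·4^0 = -2 gives A = -2, and u(k) = -2·4^k.
u(5) = -2·4^5 = -2048.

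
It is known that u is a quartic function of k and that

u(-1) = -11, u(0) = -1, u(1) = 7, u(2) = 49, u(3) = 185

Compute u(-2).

Write u(k) = ak^4 + bk³ + ck² + dk + e; the 5 given values yield a linear system in the 5 coefficients.
Solving, u(k) = k^4 + 4k³ - 2k² + 5k - 1.
Then u(-2) = -35.

-35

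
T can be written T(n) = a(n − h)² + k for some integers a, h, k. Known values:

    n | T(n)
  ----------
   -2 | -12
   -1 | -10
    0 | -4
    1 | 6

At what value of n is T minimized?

-2

First differences 2, 6, 10; second difference 4 = 2a, so a = 2.
Expanding, the n-coefficient is −2ah = -4h; matching it to the data gives h = -2, and then k = -12.
So T(n) = 2(n + 2)² − 12.
Hence h = -2.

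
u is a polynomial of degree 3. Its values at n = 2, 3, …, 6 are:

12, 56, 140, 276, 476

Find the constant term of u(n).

-4

First differences: 44, 84, 136, 200. Second differences: 40, 52, 64. Third differences: 12, 12.
Level-3 differences are constant, so u has degree 3.
Fitting a degree-3 polynomial gives u(n) = 2n³ + 2n² - 4n - 4.
The constant term is u(0) = -4.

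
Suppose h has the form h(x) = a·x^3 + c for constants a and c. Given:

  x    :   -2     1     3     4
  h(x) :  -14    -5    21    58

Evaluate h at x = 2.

From h(-2) = -14 and h(1) = -5: -8a + c = -14 and 1a + c = -5.
Subtracting: 9a = 9, so a = 1; then c = -14 − 1·(-8) = -6.
So h(x) = 1x³ − 6, and h(2) = 2.

2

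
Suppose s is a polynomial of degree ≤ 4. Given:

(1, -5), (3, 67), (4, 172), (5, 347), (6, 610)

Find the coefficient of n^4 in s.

Write s(n) = an^4 + bn³ + cn² + dn + e; the 5 given values yield a linear system in the 5 coefficients.
Solving, the leading coefficient vanishes, and s(n) = 3n³ - n² + n - 8.
The coefficient of n^4 is 0.

0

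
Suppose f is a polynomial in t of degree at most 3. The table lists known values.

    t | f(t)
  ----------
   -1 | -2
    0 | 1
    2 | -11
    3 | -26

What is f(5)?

Write f(t) = at³ + bt² + ct + d; the 4 given values yield a linear system in the 4 coefficients.
Solving, the leading coefficient vanishes, and f(t) = -3t² + 1.
Then f(5) = -74.

-74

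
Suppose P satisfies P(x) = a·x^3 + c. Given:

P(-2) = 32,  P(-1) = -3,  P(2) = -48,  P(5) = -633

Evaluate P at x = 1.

-13

From P(-2) = 32 and P(-1) = -3: -8a + c = 32 and -1a + c = -3.
Subtracting: 7a = -35, so a = -5; then c = 32 − (-5)·(-8) = -8.
So P(x) = -5x³ − 8, and P(1) = -13.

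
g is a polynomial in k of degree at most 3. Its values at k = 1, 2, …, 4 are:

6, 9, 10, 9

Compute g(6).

1

First differences: 3, 1, -1. Second differences: -2, -2.
Level-2 differences are constant, so g has degree 2.
Fitting a degree-2 polynomial gives g(k) = -k² + 6k + 1.
Then g(6) = 1.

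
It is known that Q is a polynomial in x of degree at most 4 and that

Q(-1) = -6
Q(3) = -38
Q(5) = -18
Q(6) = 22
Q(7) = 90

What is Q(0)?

Write Q(x) = ax^4 + bx³ + cx² + dx + e; the 5 given values yield a linear system in the 5 coefficients.
Solving, the leading coefficient vanishes, and Q(x) = x³ - 4x² - 7x - 8.
Then Q(0) = -8.

-8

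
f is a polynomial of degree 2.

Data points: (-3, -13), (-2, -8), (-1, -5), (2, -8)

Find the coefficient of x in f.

Write f(x) = ax² + bx + c; the 4 given values yield a linear system in the 3 coefficients.
Solving, f(x) = -x² - 4.
The coefficient of x is 0.

0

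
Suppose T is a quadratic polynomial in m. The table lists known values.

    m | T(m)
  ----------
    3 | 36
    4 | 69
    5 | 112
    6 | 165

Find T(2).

First differences: 33, 43, 53. Second differences: 10, 10.
Level-2 differences are constant, so T has degree 2.
Fitting a degree-2 polynomial gives T(m) = 5m² - 2m - 3.
Then T(2) = 13.

13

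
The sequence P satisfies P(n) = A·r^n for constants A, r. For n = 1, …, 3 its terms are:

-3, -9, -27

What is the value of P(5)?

Consecutive ratio: -9/(-3) = 3, and -27/(-9) = 3, so r = 3.
Then A·3^1 = -3 gives A = -1, and P(n) = -1·3^n.
P(5) = -1·3^5 = -243.

-243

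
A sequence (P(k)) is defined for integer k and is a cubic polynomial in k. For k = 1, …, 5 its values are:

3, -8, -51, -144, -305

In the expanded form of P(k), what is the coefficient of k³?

First differences: -11, -43, -93, -161. Second differences: -32, -50, -68. Third differences: -18, -18.
Level-3 differences are constant, so P has degree 3.
Fitting a degree-3 polynomial gives P(k) = -3k³ + 2k² + 4k.
The coefficient of k³ is -3.

-3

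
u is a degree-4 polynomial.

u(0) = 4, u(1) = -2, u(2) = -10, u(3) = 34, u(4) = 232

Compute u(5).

Write u(n) = an^4 + bn³ + cn² + dn + e; the 5 given values yield a linear system in the 5 coefficients.
Solving, u(n) = 2n^4 - 3n³ - 6n² + n + 4.
Then u(5) = 734.

734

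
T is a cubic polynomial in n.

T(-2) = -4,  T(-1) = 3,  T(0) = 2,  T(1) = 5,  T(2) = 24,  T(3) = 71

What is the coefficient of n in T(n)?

-1

Write T(n) = an³ + bn² + cn + d; the 6 given values yield a linear system in the 4 coefficients.
Solving, T(n) = 2n³ + 2n² - n + 2.
The coefficient of n is -1.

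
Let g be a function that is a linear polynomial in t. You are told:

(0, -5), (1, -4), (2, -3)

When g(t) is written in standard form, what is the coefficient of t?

Write g(t) = at + b; the 3 given values yield a linear system in the 2 coefficients.
Solving, g(t) = t - 5.
The coefficient of t is 1.

1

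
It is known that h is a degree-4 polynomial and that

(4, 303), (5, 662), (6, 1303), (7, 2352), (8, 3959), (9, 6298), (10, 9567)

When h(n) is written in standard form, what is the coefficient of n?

6

Write h(n) = an^4 + bn³ + cn² + dn + e; the 7 given values yield a linear system in the 5 coefficients.
Solving, h(n) = n^4 - n³ + 5n² + 6n + 7.
The coefficient of n is 6.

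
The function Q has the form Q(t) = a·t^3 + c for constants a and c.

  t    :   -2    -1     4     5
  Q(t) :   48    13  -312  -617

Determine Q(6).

From Q(-2) = 48 and Q(-1) = 13: -8a + c = 48 and -1a + c = 13.
Subtracting: 7a = -35, so a = -5; then c = 48 − (-5)·(-8) = 8.
So Q(t) = -5t³ + 8, and Q(6) = -1072.

-1072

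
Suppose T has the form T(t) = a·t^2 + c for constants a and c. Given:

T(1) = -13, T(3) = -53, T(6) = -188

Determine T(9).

From T(1) = -13 and T(3) = -53: 1a + c = -13 and 9a + c = -53.
Subtracting: 8a = -40, so a = -5; then c = -13 − (-5)·1 = -8.
So T(t) = -5t² − 8, and T(9) = -413.

-413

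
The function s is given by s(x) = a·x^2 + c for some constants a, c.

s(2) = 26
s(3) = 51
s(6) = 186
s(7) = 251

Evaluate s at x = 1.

11

From s(2) = 26 and s(3) = 51: 4a + c = 26 and 9a + c = 51.
Subtracting: 5a = 25, so a = 5; then c = 26 − 5·4 = 6.
So s(x) = 5x² + 6, and s(1) = 11.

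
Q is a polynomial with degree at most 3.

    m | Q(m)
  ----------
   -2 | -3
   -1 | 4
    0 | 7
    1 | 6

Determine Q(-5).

Write Q(m) = am³ + bm² + cm + d; the 4 given values yield a linear system in the 4 coefficients.
Solving, the leading coefficient vanishes, and Q(m) = -2m² + m + 7.
Then Q(-5) = -48.

-48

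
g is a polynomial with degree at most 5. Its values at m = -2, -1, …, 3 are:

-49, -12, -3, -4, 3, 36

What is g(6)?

471

First differences: 37, 9, -1, 7, 33. Second differences: -28, -10, 8, 26. Third differences: 18, 18, 18.
Level-3 differences are constant, so g has degree 3.
Fitting a degree-3 polynomial gives g(m) = 3m³ - 5m² + m - 3.
Then g(6) = 471.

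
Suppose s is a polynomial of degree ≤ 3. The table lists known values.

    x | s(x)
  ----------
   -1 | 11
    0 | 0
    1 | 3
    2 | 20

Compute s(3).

First differences: -11, 3, 17. Second differences: 14, 14.
Level-2 differences are constant, so s has degree 2.
Extending the table by one column gives the next first difference 31, so s(3) = 20 + 31 = 51.

51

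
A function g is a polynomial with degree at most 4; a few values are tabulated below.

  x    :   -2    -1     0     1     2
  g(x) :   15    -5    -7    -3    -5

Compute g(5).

-167

First differences: -20, -2, 4, -2. Second differences: 18, 6, -6. Third differences: -12, -12.
Level-3 differences are constant, so g has degree 3.
Fitting a degree-3 polynomial gives g(x) = -2x³ + 3x² + 3x - 7.
Then g(5) = -167.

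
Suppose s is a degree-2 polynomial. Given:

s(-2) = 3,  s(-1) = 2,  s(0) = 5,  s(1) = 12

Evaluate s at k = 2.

23

First differences: -1, 3, 7. Second differences: 4, 4.
Level-2 differences are constant, so s has degree 2.
Extending the table by one column gives the next first difference 11, so s(2) = 12 + 11 = 23.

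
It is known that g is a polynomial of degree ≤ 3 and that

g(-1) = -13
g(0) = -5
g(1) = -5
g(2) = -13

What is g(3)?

Write g(m) = am³ + bm² + cm + d; the 4 given values yield a linear system in the 4 coefficients.
Solving, the leading coefficient vanishes, and g(m) = -4m² + 4m - 5.
Then g(3) = -29.

-29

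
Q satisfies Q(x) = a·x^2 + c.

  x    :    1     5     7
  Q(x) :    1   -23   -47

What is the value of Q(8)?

From Q(1) = 1 and Q(5) = -23: 1a + c = 1 and 25a + c = -23.
Subtracting: 24a = -24, so a = -1; then c = 1 − (-1)·1 = 2.
So Q(x) = -1x² + 2, and Q(8) = -62.

-62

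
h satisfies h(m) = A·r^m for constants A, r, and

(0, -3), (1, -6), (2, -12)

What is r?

2

Consecutive ratio: -6/(-3) = 2, and -12/(-6) = 2, so r = 2.
Then A·2^0 = -3 gives A = -3, and h(m) = -3·2^m.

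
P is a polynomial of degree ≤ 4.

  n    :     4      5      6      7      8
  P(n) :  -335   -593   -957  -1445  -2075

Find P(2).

-65

First differences: -258, -364, -488, -630. Second differences: -106, -124, -142. Third differences: -18, -18.
Level-3 differences are constant, so P has degree 3.
Fitting a degree-3 polynomial gives P(n) = -3n³ - 8n² - 3n - 3.
Then P(2) = -65.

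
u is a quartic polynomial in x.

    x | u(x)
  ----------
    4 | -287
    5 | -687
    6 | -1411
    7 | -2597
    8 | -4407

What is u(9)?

Write u(x) = ax^4 + bx³ + cx² + dx + e; the 5 given values yield a linear system in the 5 coefficients.
Solving, u(x) = -x^4 - x³ + 4x² - 6x - 7.
Then u(9) = -7027.

-7027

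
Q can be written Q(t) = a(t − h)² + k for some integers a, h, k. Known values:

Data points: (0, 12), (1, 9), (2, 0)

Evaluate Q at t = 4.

-36

First differences -3, -9; second difference -6 = 2a, so a = -3.
Expanding, the t-coefficient is −2ah = 6h; matching it to the data gives h = 0, and then k = 12.
So Q(t) = -3(t + 0)² + 12.
Q(4) = -3·4² + 12 = -36.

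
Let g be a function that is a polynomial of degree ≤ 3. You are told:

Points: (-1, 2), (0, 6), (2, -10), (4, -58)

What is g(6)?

-138

Write g(m) = am³ + bm² + cm + d; the 4 given values yield a linear system in the 4 coefficients.
Solving, the leading coefficient vanishes, and g(m) = -4m² + 6.
Then g(6) = -138.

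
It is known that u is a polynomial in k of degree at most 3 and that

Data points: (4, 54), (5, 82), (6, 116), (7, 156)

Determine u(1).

6

First differences: 28, 34, 40. Second differences: 6, 6.
Level-2 differences are constant, so u has degree 2.
Fitting a degree-2 polynomial gives u(k) = 3k² + k + 2.
Then u(1) = 6.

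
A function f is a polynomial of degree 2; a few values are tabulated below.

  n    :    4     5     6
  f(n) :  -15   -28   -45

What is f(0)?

-3

Write f(n) = an² + bn + c; the 3 given values yield a linear system in the 3 coefficients.
Solving, f(n) = -2n² + 5n - 3.
The constant term is f(0) = -3.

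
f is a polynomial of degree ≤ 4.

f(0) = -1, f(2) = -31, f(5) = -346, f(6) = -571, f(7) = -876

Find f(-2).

Write f(m) = am^4 + bm³ + cm² + dm + e; the 5 given values yield a linear system in the 5 coefficients.
Solving, the leading coefficient vanishes, and f(m) = -2m³ - 4m² + m - 1.
Then f(-2) = -3.

-3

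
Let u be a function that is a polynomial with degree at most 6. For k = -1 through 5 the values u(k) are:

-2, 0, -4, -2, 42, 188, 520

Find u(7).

2198

First differences: 2, -4, 2, 44, 146, 332. Second differences: -6, 6, 42, 102, 186. Third differences: 12, 36, 60, 84. Fourth differences: 24, 24, 24.
Level-4 differences are constant, so u has degree 4.
Fitting a degree-4 polynomial gives u(k) = k^4 - 4k² - k.
Then u(7) = 2198.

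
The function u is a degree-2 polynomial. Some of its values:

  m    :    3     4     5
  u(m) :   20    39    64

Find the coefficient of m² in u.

Write u(m) = am² + bm + c; the 3 given values yield a linear system in the 3 coefficients.
Solving, u(m) = 3m² - 2m - 1.
The coefficient of m² is 3.

3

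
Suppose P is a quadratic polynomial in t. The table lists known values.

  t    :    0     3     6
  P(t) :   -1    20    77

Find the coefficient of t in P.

1

Write P(t) = at² + bt + c; the 3 given values yield a linear system in the 3 coefficients.
Solving, P(t) = 2t² + t - 1.
The coefficient of t is 1.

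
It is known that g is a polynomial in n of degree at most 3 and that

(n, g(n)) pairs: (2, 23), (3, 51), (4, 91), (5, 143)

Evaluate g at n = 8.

371

First differences: 28, 40, 52. Second differences: 12, 12.
Level-2 differences are constant, so g has degree 2.
Fitting a degree-2 polynomial gives g(n) = 6n² - 2n + 3.
Then g(8) = 371.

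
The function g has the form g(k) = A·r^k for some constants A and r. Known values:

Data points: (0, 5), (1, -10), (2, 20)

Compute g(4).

Consecutive ratio: -10/5 = -2, and 20/(-10) = -2, so r = -2.
Then A·(-2)^0 = 5 gives A = 5, and g(k) = 5·(-2)^k.
g(4) = 5·(-2)^4 = 80.

80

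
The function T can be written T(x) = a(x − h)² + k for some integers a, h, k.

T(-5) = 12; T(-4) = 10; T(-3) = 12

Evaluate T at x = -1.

28

First differences -2, 2; second difference 4 = 2a, so a = 2.
Expanding, the x-coefficient is −2ah = -4h; matching it to the data gives h = -4, and then k = 10.
So T(x) = 2(x + 4)² + 10.
T(-1) = 2·3² + 10 = 28.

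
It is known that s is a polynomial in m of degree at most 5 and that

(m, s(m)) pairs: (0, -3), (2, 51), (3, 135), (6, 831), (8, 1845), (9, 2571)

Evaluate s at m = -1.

-9

Write s(m) = am^5 + bm^4 + cm³ + dm² + em + p; the 6 given values yield a linear system in the 6 coefficients.
Solving, the top 2 coefficients vanish, and s(m) = 3m³ + 4m² + 7m - 3.
Then s(-1) = -9.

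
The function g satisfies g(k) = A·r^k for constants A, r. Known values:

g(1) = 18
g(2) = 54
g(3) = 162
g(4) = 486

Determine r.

3

Consecutive ratio: 54/18 = 3, and 162/54 = 3, so r = 3.
Then A·3^1 = 18 gives A = 6, and g(k) = 6·3^k.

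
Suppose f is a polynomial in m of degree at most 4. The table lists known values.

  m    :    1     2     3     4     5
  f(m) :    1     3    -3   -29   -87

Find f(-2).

67

Write f(m) = am^4 + bm³ + cm² + dm + e; the 5 given values yield a linear system in the 5 coefficients.
Solving, the leading coefficient vanishes, and f(m) = -2m³ + 8m² - 8m + 3.
Then f(-2) = 67.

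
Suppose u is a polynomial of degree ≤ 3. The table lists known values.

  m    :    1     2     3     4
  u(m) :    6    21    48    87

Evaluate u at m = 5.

Write u(m) = am³ + bm² + cm + d; the 4 given values yield a linear system in the 4 coefficients.
Solving, the leading coefficient vanishes, and u(m) = 6m² - 3m + 3.
Then u(5) = 138.

138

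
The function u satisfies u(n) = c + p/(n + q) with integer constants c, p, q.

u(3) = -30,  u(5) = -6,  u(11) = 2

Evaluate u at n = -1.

18

(u(n) − c)(n + q) = p for each data point; the three points give a linear system in c and q, then p follows.
Solving: c = 6, q = -2, p = -36, so u(n) = 6 − 36/(n − 2).
Then u(-1) = 6 − 36/(-3) = 18.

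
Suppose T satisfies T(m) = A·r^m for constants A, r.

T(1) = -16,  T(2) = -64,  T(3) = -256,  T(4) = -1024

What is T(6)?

Consecutive ratio: -64/(-16) = 4, and -256/(-64) = 4, so r = 4.
Then A·4^1 = -16 gives A = -4, and T(m) = -4·4^m.
T(6) = -4·4^6 = -16384.

-16384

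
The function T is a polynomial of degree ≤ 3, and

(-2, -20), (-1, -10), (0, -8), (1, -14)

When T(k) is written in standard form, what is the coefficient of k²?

-4

Write T(k) = ak³ + bk² + ck + d; the 4 given values yield a linear system in the 4 coefficients.
Solving, the leading coefficient vanishes, and T(k) = -4k² - 2k - 8.
The coefficient of k² is -4.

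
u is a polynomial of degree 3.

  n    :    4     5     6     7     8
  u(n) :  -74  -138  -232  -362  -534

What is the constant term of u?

Write u(n) = an³ + bn² + cn + d; the 5 given values yield a linear system in the 4 coefficients.
Solving, u(n) = -n³ - 3n + 2.
The constant term is u(0) = 2.

2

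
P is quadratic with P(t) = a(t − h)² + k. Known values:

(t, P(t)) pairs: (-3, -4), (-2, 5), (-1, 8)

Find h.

First differences 9, 3; second difference -6 = 2a, so a = -3.
Expanding, the t-coefficient is −2ah = 6h; matching it to the data gives h = -1, and then k = 8.
So P(t) = -3(t + 1)² + 8.
Hence h = -1.

-1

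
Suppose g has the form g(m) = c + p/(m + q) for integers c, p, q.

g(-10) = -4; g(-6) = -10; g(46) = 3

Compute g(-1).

(g(m) − c)(m + q) = p for each data point; the three points give a linear system in c and q, then p follows.
Solving: c = 2, q = 2, p = 48, so g(m) = 2 + 48/(m + 2).
Then g(-1) = 2 + 48/1 = 50.

50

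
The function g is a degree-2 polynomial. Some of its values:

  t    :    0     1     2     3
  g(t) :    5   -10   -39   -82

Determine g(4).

Write g(t) = at² + bt + c; the 4 given values yield a linear system in the 3 coefficients.
Solving, g(t) = -7t² - 8t + 5.
Then g(4) = -139.

-139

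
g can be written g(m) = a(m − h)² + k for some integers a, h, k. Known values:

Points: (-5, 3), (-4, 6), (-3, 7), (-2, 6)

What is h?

-3

First differences 3, 1, -1; second difference -2 = 2a, so a = -1.
Expanding, the m-coefficient is −2ah = 2h; matching it to the data gives h = -3, and then k = 7.
So g(m) = -1(m + 3)² + 7.
Hence h = -3.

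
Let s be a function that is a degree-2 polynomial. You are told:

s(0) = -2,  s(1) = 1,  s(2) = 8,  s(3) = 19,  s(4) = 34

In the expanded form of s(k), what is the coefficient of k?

1

First differences: 3, 7, 11, 15. Second differences: 4, 4, 4.
Level-2 differences are constant, so s has degree 2.
Fitting a degree-2 polynomial gives s(k) = 2k² + k - 2.
The coefficient of k is 1.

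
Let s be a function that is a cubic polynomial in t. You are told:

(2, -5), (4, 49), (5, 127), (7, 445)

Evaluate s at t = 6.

Write s(t) = at³ + bt² + ct + d; the 4 given values yield a linear system in the 4 coefficients.
Solving, s(t) = 2t³ - 5t² + t - 3.
Then s(6) = 255.

255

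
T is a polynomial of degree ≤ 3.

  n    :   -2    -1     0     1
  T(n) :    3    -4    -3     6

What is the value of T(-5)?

First differences: -7, 1, 9. Second differences: 8, 8.
Level-2 differences are constant, so T has degree 2.
Fitting a degree-2 polynomial gives T(n) = 4n² + 5n - 3.
Then T(-5) = 72.

72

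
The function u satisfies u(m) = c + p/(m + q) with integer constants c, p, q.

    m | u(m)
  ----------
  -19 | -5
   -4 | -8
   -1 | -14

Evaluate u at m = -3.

-9

(u(m) − c)(m + q) = p for each data point; the three points give a linear system in c and q, then p follows.
Solving: c = -4, q = -1, p = 20, so u(m) = -4 + 20/(m − 1).
Then u(-3) = -4 + 20/(-4) = -9.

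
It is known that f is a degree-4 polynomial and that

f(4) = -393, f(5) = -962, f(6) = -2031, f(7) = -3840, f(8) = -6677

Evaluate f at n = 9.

Write f(n) = an^4 + bn³ + cn² + dn + e; the 5 given values yield a linear system in the 5 coefficients.
Solving, f(n) = -2n^4 + 4n³ - 8n² - 3n + 3.
Then f(9) = -10878.

-10878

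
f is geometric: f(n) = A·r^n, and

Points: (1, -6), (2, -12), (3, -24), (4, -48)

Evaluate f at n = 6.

-192

Consecutive ratio: -12/(-6) = 2, and -24/(-12) = 2, so r = 2.
Then A·2^1 = -6 gives A = -3, and f(n) = -3·2^n.
f(6) = -3·2^6 = -192.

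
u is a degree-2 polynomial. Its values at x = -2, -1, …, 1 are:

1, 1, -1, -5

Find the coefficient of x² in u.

Write u(x) = ax² + bx + c; the 4 given values yield a linear system in the 3 coefficients.
Solving, u(x) = -x² - 3x - 1.
The coefficient of x² is -1.

-1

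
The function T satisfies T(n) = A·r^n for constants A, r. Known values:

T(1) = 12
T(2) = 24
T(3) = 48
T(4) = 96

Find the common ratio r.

Consecutive ratio: 24/12 = 2, and 48/24 = 2, so r = 2.
Then A·2^1 = 12 gives A = 6, and T(n) = 6·2^n.

2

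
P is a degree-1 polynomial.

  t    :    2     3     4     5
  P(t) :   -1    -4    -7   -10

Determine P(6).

-13

First differences: -3, -3, -3.
Level-1 differences are constant, so P has degree 1.
Fitting a degree-1 polynomial gives P(t) = -3t + 5.
Then P(6) = -13.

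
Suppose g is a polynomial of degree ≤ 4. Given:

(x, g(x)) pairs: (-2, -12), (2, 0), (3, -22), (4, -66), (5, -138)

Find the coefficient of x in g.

Write g(x) = ax^4 + bx³ + cx² + dx + e; the 5 given values yield a linear system in the 5 coefficients.
Solving, the leading coefficient vanishes, and g(x) = -x³ - 2x² + 7x + 2.
The coefficient of x is 7.

7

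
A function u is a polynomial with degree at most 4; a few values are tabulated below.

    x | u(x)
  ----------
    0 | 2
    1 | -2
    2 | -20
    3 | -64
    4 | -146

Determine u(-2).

First differences: -4, -18, -44, -82. Second differences: -14, -26, -38. Third differences: -12, -12.
Level-3 differences are constant, so u has degree 3.
Fitting a degree-3 polynomial gives u(x) = -2x³ - x² - x + 2.
Then u(-2) = 16.

16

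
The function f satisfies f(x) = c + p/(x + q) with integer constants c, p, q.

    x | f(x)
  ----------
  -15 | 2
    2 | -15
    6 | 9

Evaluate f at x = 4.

(f(x) − c)(x + q) = p for each data point; the three points give a linear system in c and q, then p follows.
Solving: c = 3, q = -3, p = 18, so f(x) = 3 + 18/(x − 3).
Then f(4) = 3 + 18/1 = 21.

21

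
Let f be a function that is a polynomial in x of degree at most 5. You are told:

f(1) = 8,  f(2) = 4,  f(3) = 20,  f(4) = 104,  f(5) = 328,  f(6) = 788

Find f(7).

Write f(x) = ax^5 + bx^4 + cx³ + dx² + ex + p; the 6 given values yield a linear system in the 6 coefficients.
Solving, the leading coefficient vanishes, and f(x) = x^4 - 2x³ - 3x² + 4x + 8.
Then f(7) = 1604.

1604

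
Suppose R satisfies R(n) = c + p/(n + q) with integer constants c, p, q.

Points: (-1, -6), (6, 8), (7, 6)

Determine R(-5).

-3

(R(n) − c)(n + q) = p for each data point; the three points give a linear system in c and q, then p follows.
Solving: c = 0, q = -3, p = 24, so R(n) = 24/(n − 3).
Then R(-5) = 0 + 24/(-8) = -3.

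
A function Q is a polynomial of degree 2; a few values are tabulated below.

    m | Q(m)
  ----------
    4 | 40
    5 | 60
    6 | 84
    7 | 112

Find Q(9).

180

First differences: 20, 24, 28. Second differences: 4, 4.
Level-2 differences are constant, so Q has degree 2.
Fitting a degree-2 polynomial gives Q(m) = 2m² + 2m.
Then Q(9) = 180.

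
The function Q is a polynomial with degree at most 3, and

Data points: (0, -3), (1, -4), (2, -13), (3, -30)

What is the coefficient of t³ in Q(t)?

0

First differences: -1, -9, -17. Second differences: -8, -8.
Level-2 differences are constant, so Q has degree 2.
Fitting a degree-2 polynomial gives Q(t) = -4t² + 3t - 3.
The coefficient of t³ is 0.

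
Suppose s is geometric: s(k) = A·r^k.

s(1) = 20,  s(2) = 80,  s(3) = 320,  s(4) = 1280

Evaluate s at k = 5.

5120

Consecutive ratio: 80/20 = 4, and 320/80 = 4, so r = 4.
Then A·4^1 = 20 gives A = 5, and s(k) = 5·4^k.
s(5) = 5·4^5 = 5120.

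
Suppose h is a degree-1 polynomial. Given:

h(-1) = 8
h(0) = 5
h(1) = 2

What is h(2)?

Write h(m) = am + b; the 3 given values yield a linear system in the 2 coefficients.
Solving, h(m) = -3m + 5.
Then h(2) = -1.

-1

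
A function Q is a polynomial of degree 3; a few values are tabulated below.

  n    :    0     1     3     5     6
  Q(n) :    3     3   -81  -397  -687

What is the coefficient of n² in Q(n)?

-2

Write Q(n) = an³ + bn² + cn + d; the 5 given values yield a linear system in the 4 coefficients.
Solving, Q(n) = -3n³ - 2n² + 5n + 3.
The coefficient of n² is -2.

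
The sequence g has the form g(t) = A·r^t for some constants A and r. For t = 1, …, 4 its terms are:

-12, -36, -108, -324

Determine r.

Consecutive ratio: -36/(-12) = 3, and -108/(-36) = 3, so r = 3.
Then A·3^1 = -12 gives A = -4, and g(t) = -4·3^t.

3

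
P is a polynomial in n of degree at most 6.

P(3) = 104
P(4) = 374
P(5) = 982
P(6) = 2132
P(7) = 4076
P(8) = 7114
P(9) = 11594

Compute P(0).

Write P(n) = an^6 + bn^5 + cn^4 + dn³ + en² + pn + q; the 7 given values yield a linear system in the 7 coefficients.
Solving, the top 2 coefficients vanish, and P(n) = 2n^4 - 2n³ - n² + n + 2.
Then P(0) = 2.

2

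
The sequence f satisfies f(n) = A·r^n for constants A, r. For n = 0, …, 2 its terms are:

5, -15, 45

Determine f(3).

Consecutive ratio: -15/5 = -3, and 45/(-15) = -3, so r = -3.
Then A·(-3)^0 = 5 gives A = 5, and f(n) = 5·(-3)^n.
f(3) = 5·(-3)^3 = -135.

-135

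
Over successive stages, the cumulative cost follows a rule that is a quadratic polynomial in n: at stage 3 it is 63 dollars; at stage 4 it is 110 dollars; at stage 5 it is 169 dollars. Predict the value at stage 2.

Write the value at n as u(n).
Write u(n) = an² + bn + c; the 3 given values yield a linear system in the 3 coefficients.
Solving, u(n) = 6n² + 5n - 6.
Then u(2) = 28.

28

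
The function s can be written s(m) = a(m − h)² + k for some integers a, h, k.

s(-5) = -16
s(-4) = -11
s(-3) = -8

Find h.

-2

First differences 5, 3; second difference -2 = 2a, so a = -1.
Expanding, the m-coefficient is −2ah = 2h; matching it to the data gives h = -2, and then k = -7.
So s(m) = -1(m + 2)² − 7.
Hence h = -2.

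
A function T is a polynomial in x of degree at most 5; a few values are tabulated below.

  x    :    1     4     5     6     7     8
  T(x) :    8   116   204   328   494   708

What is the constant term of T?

4

Write T(x) = ax^5 + bx^4 + cx³ + dx² + ex + p; the 6 given values yield a linear system in the 6 coefficients.
Solving, the top 2 coefficients vanish, and T(x) = x³ + 3x² + 4.
The constant term is T(0) = 4.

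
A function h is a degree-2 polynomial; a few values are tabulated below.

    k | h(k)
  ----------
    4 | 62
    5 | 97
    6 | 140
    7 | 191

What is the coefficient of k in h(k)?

-1

First differences: 35, 43, 51. Second differences: 8, 8.
Level-2 differences are constant, so h has degree 2.
Fitting a degree-2 polynomial gives h(k) = 4k² - k + 2.
The coefficient of k is -1.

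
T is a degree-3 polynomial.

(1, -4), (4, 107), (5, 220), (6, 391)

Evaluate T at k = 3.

Write T(k) = ak³ + bk² + ck + d; the 4 given values yield a linear system in the 4 coefficients.
Solving, T(k) = 2k³ - k² - 5.
Then T(3) = 40.

40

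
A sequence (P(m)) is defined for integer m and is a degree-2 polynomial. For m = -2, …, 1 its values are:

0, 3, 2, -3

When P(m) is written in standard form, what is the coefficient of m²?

First differences: 3, -1, -5. Second differences: -4, -4.
Level-2 differences are constant, so P has degree 2.
Fitting a degree-2 polynomial gives P(m) = -2m² - 3m + 2.
The coefficient of m² is -2.

-2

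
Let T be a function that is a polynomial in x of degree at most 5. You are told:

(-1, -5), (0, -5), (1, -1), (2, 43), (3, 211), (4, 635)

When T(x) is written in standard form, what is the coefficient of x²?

First differences: 0, 4, 44, 168, 424. Second differences: 4, 40, 124, 256. Third differences: 36, 84, 132. Fourth differences: 48, 48.
Level-4 differences are constant, so T has degree 4.
Fitting a degree-4 polynomial gives T(x) = 2x^4 + 2x³ - 5.
The coefficient of x² is 0.

0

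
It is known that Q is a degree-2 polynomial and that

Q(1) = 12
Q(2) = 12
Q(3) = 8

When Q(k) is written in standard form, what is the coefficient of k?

Write Q(k) = ak² + bk + c; the 3 given values yield a linear system in the 3 coefficients.
Solving, Q(k) = -2k² + 6k + 8.
The coefficient of k is 6.

6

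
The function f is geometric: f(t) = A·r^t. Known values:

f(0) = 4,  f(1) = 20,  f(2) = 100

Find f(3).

Consecutive ratio: 20/4 = 5, and 100/20 = 5, so r = 5.
Then A·5^0 = 4 gives A = 4, and f(t) = 4·5^t.
f(3) = 4·5^3 = 500.

500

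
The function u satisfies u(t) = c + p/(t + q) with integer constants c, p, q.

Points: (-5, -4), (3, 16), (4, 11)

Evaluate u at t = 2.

(u(t) − c)(t + q) = p for each data point; the three points give a linear system in c and q, then p follows.
Solving: c = 1, q = -1, p = 30, so u(t) = 1 + 30/(t − 1).
Then u(2) = 1 + 30/1 = 31.

31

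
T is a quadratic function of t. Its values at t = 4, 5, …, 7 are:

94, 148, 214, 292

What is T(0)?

First differences: 54, 66, 78. Second differences: 12, 12.
Level-2 differences are constant, so T has degree 2.
Fitting a degree-2 polynomial gives T(t) = 6t² - 2.
The constant term is T(0) = -2.

-2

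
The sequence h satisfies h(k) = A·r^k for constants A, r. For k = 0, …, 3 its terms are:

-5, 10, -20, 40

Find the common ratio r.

Consecutive ratio: 10/(-5) = -2, and -20/10 = -2, so r = -2.
Then A·(-2)^0 = -5 gives A = -5, and h(k) = -5·(-2)^k.

-2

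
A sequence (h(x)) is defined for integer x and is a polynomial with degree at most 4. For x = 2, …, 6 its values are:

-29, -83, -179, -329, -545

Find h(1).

-5

First differences: -54, -96, -150, -216. Second differences: -42, -54, -66. Third differences: -12, -12.
Level-3 differences are constant, so h has degree 3.
Fitting a degree-3 polynomial gives h(x) = -2x³ - 3x² - x + 1.
Then h(1) = -5.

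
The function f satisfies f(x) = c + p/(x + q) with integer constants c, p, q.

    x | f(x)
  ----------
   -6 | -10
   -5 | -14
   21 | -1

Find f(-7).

(f(x) − c)(x + q) = p for each data point; the three points give a linear system in c and q, then p follows.
Solving: c = -2, q = 3, p = 24, so f(x) = -2 + 24/(x + 3).
Then f(-7) = -2 + 24/(-4) = -8.

-8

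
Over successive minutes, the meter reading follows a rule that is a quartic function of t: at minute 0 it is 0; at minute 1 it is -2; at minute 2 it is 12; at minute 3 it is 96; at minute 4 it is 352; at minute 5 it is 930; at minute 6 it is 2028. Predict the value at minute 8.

Write the value at t as T(t).
First differences: -2, 14, 84, 256, 578, 1098. Second differences: 16, 70, 172, 322, 520. Third differences: 54, 102, 150, 198. Fourth differences: 48, 48, 48.
Level-4 differences are constant, so T has degree 4.
Fitting a degree-4 polynomial gives T(t) = 2t^4 - 3t³ + 3t² - 4t.
Then T(8) = 6816.

6816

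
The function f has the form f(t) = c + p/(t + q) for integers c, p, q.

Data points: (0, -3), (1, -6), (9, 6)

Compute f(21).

(f(t) − c)(t + q) = p for each data point; the three points give a linear system in c and q, then p follows.
Solving: c = 3, q = -3, p = 18, so f(t) = 3 + 18/(t − 3).
Then f(21) = 3 + 18/18 = 4.

4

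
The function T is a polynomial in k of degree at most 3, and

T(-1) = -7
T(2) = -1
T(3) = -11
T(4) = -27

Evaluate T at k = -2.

Write T(k) = ak³ + bk² + ck + d; the 4 given values yield a linear system in the 4 coefficients.
Solving, the leading coefficient vanishes, and T(k) = -3k² + 5k + 1.
Then T(-2) = -21.

-21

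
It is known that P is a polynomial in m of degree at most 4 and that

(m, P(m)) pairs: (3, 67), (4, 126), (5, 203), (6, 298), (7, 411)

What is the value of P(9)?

First differences: 59, 77, 95, 113. Second differences: 18, 18, 18.
Level-2 differences are constant, so P has degree 2.
Fitting a degree-2 polynomial gives P(m) = 9m² - 4m - 2.
Then P(9) = 691.

691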